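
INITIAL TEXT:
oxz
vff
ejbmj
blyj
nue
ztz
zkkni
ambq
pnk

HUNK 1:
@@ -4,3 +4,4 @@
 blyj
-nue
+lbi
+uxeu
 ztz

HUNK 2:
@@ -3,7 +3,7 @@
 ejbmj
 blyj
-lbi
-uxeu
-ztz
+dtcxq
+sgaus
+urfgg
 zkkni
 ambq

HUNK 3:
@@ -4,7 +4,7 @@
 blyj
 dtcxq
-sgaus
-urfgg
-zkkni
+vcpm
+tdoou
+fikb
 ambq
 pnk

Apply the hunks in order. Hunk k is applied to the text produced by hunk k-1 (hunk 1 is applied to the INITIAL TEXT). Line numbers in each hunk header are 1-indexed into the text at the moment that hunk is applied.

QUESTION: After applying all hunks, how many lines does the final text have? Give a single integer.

Hunk 1: at line 4 remove [nue] add [lbi,uxeu] -> 10 lines: oxz vff ejbmj blyj lbi uxeu ztz zkkni ambq pnk
Hunk 2: at line 3 remove [lbi,uxeu,ztz] add [dtcxq,sgaus,urfgg] -> 10 lines: oxz vff ejbmj blyj dtcxq sgaus urfgg zkkni ambq pnk
Hunk 3: at line 4 remove [sgaus,urfgg,zkkni] add [vcpm,tdoou,fikb] -> 10 lines: oxz vff ejbmj blyj dtcxq vcpm tdoou fikb ambq pnk
Final line count: 10

Answer: 10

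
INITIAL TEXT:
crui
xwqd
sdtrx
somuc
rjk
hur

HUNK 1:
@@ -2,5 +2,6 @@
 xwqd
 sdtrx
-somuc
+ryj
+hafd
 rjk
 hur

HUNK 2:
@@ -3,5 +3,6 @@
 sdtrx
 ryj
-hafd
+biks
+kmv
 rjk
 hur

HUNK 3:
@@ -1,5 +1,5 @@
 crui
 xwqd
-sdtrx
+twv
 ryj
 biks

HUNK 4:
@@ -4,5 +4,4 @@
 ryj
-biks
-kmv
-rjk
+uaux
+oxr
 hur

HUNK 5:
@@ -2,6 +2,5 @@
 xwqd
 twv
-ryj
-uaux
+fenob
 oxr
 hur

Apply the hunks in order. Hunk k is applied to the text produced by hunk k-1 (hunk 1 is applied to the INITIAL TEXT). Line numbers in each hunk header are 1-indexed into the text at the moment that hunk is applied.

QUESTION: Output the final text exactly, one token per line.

Answer: crui
xwqd
twv
fenob
oxr
hur

Derivation:
Hunk 1: at line 2 remove [somuc] add [ryj,hafd] -> 7 lines: crui xwqd sdtrx ryj hafd rjk hur
Hunk 2: at line 3 remove [hafd] add [biks,kmv] -> 8 lines: crui xwqd sdtrx ryj biks kmv rjk hur
Hunk 3: at line 1 remove [sdtrx] add [twv] -> 8 lines: crui xwqd twv ryj biks kmv rjk hur
Hunk 4: at line 4 remove [biks,kmv,rjk] add [uaux,oxr] -> 7 lines: crui xwqd twv ryj uaux oxr hur
Hunk 5: at line 2 remove [ryj,uaux] add [fenob] -> 6 lines: crui xwqd twv fenob oxr hur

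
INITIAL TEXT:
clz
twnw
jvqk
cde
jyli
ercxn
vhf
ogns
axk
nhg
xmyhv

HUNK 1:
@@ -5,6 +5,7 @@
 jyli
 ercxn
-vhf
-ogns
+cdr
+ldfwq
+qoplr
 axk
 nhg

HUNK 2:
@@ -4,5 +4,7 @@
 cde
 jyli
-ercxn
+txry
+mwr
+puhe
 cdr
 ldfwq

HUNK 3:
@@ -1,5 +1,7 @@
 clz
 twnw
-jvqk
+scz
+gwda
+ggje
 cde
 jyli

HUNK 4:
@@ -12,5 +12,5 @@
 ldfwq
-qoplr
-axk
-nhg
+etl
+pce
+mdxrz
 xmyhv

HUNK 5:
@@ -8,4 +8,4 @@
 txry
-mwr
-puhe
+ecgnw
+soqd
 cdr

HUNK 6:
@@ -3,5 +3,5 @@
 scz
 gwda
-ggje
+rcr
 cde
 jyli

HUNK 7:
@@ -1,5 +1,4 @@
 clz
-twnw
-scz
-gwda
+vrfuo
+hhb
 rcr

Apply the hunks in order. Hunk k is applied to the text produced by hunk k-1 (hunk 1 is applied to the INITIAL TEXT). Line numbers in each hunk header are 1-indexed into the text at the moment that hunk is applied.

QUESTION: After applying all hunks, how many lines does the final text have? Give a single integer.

Hunk 1: at line 5 remove [vhf,ogns] add [cdr,ldfwq,qoplr] -> 12 lines: clz twnw jvqk cde jyli ercxn cdr ldfwq qoplr axk nhg xmyhv
Hunk 2: at line 4 remove [ercxn] add [txry,mwr,puhe] -> 14 lines: clz twnw jvqk cde jyli txry mwr puhe cdr ldfwq qoplr axk nhg xmyhv
Hunk 3: at line 1 remove [jvqk] add [scz,gwda,ggje] -> 16 lines: clz twnw scz gwda ggje cde jyli txry mwr puhe cdr ldfwq qoplr axk nhg xmyhv
Hunk 4: at line 12 remove [qoplr,axk,nhg] add [etl,pce,mdxrz] -> 16 lines: clz twnw scz gwda ggje cde jyli txry mwr puhe cdr ldfwq etl pce mdxrz xmyhv
Hunk 5: at line 8 remove [mwr,puhe] add [ecgnw,soqd] -> 16 lines: clz twnw scz gwda ggje cde jyli txry ecgnw soqd cdr ldfwq etl pce mdxrz xmyhv
Hunk 6: at line 3 remove [ggje] add [rcr] -> 16 lines: clz twnw scz gwda rcr cde jyli txry ecgnw soqd cdr ldfwq etl pce mdxrz xmyhv
Hunk 7: at line 1 remove [twnw,scz,gwda] add [vrfuo,hhb] -> 15 lines: clz vrfuo hhb rcr cde jyli txry ecgnw soqd cdr ldfwq etl pce mdxrz xmyhv
Final line count: 15

Answer: 15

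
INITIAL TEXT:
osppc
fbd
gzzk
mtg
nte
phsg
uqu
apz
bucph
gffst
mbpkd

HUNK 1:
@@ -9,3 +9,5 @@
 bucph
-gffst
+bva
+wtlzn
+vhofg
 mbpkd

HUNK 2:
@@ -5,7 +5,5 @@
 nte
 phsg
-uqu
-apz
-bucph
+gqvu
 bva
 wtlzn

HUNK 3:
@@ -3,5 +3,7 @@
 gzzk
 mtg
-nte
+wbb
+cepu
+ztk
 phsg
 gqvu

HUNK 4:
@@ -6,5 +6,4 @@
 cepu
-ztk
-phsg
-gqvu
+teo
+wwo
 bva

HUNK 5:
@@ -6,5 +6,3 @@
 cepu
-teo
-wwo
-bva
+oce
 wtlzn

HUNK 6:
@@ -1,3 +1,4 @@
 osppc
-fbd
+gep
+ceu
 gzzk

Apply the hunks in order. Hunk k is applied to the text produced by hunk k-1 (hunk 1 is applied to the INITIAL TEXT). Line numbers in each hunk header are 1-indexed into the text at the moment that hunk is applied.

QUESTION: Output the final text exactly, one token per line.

Answer: osppc
gep
ceu
gzzk
mtg
wbb
cepu
oce
wtlzn
vhofg
mbpkd

Derivation:
Hunk 1: at line 9 remove [gffst] add [bva,wtlzn,vhofg] -> 13 lines: osppc fbd gzzk mtg nte phsg uqu apz bucph bva wtlzn vhofg mbpkd
Hunk 2: at line 5 remove [uqu,apz,bucph] add [gqvu] -> 11 lines: osppc fbd gzzk mtg nte phsg gqvu bva wtlzn vhofg mbpkd
Hunk 3: at line 3 remove [nte] add [wbb,cepu,ztk] -> 13 lines: osppc fbd gzzk mtg wbb cepu ztk phsg gqvu bva wtlzn vhofg mbpkd
Hunk 4: at line 6 remove [ztk,phsg,gqvu] add [teo,wwo] -> 12 lines: osppc fbd gzzk mtg wbb cepu teo wwo bva wtlzn vhofg mbpkd
Hunk 5: at line 6 remove [teo,wwo,bva] add [oce] -> 10 lines: osppc fbd gzzk mtg wbb cepu oce wtlzn vhofg mbpkd
Hunk 6: at line 1 remove [fbd] add [gep,ceu] -> 11 lines: osppc gep ceu gzzk mtg wbb cepu oce wtlzn vhofg mbpkd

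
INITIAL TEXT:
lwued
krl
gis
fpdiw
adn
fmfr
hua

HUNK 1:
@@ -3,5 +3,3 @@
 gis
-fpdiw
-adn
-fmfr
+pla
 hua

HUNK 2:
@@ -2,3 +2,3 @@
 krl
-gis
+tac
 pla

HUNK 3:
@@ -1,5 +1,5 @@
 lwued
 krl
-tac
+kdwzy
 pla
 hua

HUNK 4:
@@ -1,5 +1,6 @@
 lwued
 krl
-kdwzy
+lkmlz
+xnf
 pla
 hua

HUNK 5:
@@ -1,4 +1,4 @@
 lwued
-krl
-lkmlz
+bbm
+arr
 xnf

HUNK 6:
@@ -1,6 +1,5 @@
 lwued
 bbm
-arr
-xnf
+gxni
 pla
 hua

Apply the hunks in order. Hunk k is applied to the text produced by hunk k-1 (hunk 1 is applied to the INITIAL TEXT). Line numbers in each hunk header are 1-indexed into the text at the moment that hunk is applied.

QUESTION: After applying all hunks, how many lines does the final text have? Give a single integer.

Answer: 5

Derivation:
Hunk 1: at line 3 remove [fpdiw,adn,fmfr] add [pla] -> 5 lines: lwued krl gis pla hua
Hunk 2: at line 2 remove [gis] add [tac] -> 5 lines: lwued krl tac pla hua
Hunk 3: at line 1 remove [tac] add [kdwzy] -> 5 lines: lwued krl kdwzy pla hua
Hunk 4: at line 1 remove [kdwzy] add [lkmlz,xnf] -> 6 lines: lwued krl lkmlz xnf pla hua
Hunk 5: at line 1 remove [krl,lkmlz] add [bbm,arr] -> 6 lines: lwued bbm arr xnf pla hua
Hunk 6: at line 1 remove [arr,xnf] add [gxni] -> 5 lines: lwued bbm gxni pla hua
Final line count: 5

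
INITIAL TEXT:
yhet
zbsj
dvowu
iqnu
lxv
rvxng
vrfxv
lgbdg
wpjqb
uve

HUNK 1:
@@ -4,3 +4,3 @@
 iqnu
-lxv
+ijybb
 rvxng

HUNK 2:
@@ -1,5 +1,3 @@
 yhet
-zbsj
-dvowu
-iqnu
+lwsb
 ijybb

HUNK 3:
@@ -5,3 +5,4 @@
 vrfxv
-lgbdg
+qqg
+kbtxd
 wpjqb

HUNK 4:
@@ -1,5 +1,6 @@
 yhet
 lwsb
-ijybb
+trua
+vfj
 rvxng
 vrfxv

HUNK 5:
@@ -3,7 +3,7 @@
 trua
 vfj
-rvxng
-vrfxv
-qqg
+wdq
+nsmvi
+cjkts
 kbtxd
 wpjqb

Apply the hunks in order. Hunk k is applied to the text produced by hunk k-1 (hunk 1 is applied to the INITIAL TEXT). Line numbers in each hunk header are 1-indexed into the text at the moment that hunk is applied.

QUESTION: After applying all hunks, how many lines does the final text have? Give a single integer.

Hunk 1: at line 4 remove [lxv] add [ijybb] -> 10 lines: yhet zbsj dvowu iqnu ijybb rvxng vrfxv lgbdg wpjqb uve
Hunk 2: at line 1 remove [zbsj,dvowu,iqnu] add [lwsb] -> 8 lines: yhet lwsb ijybb rvxng vrfxv lgbdg wpjqb uve
Hunk 3: at line 5 remove [lgbdg] add [qqg,kbtxd] -> 9 lines: yhet lwsb ijybb rvxng vrfxv qqg kbtxd wpjqb uve
Hunk 4: at line 1 remove [ijybb] add [trua,vfj] -> 10 lines: yhet lwsb trua vfj rvxng vrfxv qqg kbtxd wpjqb uve
Hunk 5: at line 3 remove [rvxng,vrfxv,qqg] add [wdq,nsmvi,cjkts] -> 10 lines: yhet lwsb trua vfj wdq nsmvi cjkts kbtxd wpjqb uve
Final line count: 10

Answer: 10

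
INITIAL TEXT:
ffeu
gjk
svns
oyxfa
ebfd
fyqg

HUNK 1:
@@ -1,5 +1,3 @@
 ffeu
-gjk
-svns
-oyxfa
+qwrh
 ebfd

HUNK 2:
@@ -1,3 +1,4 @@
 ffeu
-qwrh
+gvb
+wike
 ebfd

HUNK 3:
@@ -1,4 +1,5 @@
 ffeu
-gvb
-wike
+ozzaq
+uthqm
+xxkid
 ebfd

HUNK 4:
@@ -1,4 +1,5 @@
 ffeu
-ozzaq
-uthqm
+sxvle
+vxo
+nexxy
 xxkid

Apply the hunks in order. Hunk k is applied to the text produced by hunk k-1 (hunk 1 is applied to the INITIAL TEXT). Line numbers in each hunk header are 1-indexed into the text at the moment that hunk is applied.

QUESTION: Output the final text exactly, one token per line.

Hunk 1: at line 1 remove [gjk,svns,oyxfa] add [qwrh] -> 4 lines: ffeu qwrh ebfd fyqg
Hunk 2: at line 1 remove [qwrh] add [gvb,wike] -> 5 lines: ffeu gvb wike ebfd fyqg
Hunk 3: at line 1 remove [gvb,wike] add [ozzaq,uthqm,xxkid] -> 6 lines: ffeu ozzaq uthqm xxkid ebfd fyqg
Hunk 4: at line 1 remove [ozzaq,uthqm] add [sxvle,vxo,nexxy] -> 7 lines: ffeu sxvle vxo nexxy xxkid ebfd fyqg

Answer: ffeu
sxvle
vxo
nexxy
xxkid
ebfd
fyqg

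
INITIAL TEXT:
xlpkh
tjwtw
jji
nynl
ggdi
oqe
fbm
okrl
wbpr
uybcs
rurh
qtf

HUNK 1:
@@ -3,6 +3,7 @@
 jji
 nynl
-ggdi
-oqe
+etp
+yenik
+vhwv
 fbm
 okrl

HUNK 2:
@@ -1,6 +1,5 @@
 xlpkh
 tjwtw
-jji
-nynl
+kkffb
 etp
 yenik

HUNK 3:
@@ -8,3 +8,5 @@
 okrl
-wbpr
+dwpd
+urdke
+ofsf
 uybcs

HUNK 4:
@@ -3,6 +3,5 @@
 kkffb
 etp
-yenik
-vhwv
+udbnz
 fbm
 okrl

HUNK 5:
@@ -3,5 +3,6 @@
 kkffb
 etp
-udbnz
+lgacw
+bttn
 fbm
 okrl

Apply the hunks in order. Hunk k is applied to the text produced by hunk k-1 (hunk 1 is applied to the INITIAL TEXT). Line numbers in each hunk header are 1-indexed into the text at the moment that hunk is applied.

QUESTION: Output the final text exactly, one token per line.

Answer: xlpkh
tjwtw
kkffb
etp
lgacw
bttn
fbm
okrl
dwpd
urdke
ofsf
uybcs
rurh
qtf

Derivation:
Hunk 1: at line 3 remove [ggdi,oqe] add [etp,yenik,vhwv] -> 13 lines: xlpkh tjwtw jji nynl etp yenik vhwv fbm okrl wbpr uybcs rurh qtf
Hunk 2: at line 1 remove [jji,nynl] add [kkffb] -> 12 lines: xlpkh tjwtw kkffb etp yenik vhwv fbm okrl wbpr uybcs rurh qtf
Hunk 3: at line 8 remove [wbpr] add [dwpd,urdke,ofsf] -> 14 lines: xlpkh tjwtw kkffb etp yenik vhwv fbm okrl dwpd urdke ofsf uybcs rurh qtf
Hunk 4: at line 3 remove [yenik,vhwv] add [udbnz] -> 13 lines: xlpkh tjwtw kkffb etp udbnz fbm okrl dwpd urdke ofsf uybcs rurh qtf
Hunk 5: at line 3 remove [udbnz] add [lgacw,bttn] -> 14 lines: xlpkh tjwtw kkffb etp lgacw bttn fbm okrl dwpd urdke ofsf uybcs rurh qtf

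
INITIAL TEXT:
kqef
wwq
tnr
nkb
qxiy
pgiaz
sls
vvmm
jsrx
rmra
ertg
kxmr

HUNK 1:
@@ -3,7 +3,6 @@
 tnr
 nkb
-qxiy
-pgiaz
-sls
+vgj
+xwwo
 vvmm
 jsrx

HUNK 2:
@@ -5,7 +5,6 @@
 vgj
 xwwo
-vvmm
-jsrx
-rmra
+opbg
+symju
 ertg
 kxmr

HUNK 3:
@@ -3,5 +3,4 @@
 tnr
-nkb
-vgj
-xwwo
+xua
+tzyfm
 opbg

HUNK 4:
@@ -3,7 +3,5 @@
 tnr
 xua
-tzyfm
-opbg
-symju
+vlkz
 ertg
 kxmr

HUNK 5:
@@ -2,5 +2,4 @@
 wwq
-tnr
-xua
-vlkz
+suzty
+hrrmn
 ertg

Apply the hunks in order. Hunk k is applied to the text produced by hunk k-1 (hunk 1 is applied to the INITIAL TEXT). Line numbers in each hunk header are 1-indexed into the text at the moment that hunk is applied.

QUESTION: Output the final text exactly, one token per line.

Answer: kqef
wwq
suzty
hrrmn
ertg
kxmr

Derivation:
Hunk 1: at line 3 remove [qxiy,pgiaz,sls] add [vgj,xwwo] -> 11 lines: kqef wwq tnr nkb vgj xwwo vvmm jsrx rmra ertg kxmr
Hunk 2: at line 5 remove [vvmm,jsrx,rmra] add [opbg,symju] -> 10 lines: kqef wwq tnr nkb vgj xwwo opbg symju ertg kxmr
Hunk 3: at line 3 remove [nkb,vgj,xwwo] add [xua,tzyfm] -> 9 lines: kqef wwq tnr xua tzyfm opbg symju ertg kxmr
Hunk 4: at line 3 remove [tzyfm,opbg,symju] add [vlkz] -> 7 lines: kqef wwq tnr xua vlkz ertg kxmr
Hunk 5: at line 2 remove [tnr,xua,vlkz] add [suzty,hrrmn] -> 6 lines: kqef wwq suzty hrrmn ertg kxmr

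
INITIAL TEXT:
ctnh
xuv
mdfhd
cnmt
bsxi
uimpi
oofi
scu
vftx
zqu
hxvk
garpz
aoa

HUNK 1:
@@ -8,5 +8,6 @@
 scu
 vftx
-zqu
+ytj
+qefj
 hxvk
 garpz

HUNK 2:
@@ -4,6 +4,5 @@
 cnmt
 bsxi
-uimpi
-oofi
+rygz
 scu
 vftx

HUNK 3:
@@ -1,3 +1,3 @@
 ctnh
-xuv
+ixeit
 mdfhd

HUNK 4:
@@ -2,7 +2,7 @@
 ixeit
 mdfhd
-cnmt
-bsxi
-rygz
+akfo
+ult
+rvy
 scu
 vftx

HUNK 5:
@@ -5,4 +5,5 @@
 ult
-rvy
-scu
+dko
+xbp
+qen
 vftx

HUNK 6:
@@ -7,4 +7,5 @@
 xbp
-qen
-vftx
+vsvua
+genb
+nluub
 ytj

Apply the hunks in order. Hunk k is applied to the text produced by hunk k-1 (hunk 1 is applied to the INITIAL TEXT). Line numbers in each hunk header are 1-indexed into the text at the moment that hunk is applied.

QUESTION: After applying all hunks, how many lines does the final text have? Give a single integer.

Answer: 15

Derivation:
Hunk 1: at line 8 remove [zqu] add [ytj,qefj] -> 14 lines: ctnh xuv mdfhd cnmt bsxi uimpi oofi scu vftx ytj qefj hxvk garpz aoa
Hunk 2: at line 4 remove [uimpi,oofi] add [rygz] -> 13 lines: ctnh xuv mdfhd cnmt bsxi rygz scu vftx ytj qefj hxvk garpz aoa
Hunk 3: at line 1 remove [xuv] add [ixeit] -> 13 lines: ctnh ixeit mdfhd cnmt bsxi rygz scu vftx ytj qefj hxvk garpz aoa
Hunk 4: at line 2 remove [cnmt,bsxi,rygz] add [akfo,ult,rvy] -> 13 lines: ctnh ixeit mdfhd akfo ult rvy scu vftx ytj qefj hxvk garpz aoa
Hunk 5: at line 5 remove [rvy,scu] add [dko,xbp,qen] -> 14 lines: ctnh ixeit mdfhd akfo ult dko xbp qen vftx ytj qefj hxvk garpz aoa
Hunk 6: at line 7 remove [qen,vftx] add [vsvua,genb,nluub] -> 15 lines: ctnh ixeit mdfhd akfo ult dko xbp vsvua genb nluub ytj qefj hxvk garpz aoa
Final line count: 15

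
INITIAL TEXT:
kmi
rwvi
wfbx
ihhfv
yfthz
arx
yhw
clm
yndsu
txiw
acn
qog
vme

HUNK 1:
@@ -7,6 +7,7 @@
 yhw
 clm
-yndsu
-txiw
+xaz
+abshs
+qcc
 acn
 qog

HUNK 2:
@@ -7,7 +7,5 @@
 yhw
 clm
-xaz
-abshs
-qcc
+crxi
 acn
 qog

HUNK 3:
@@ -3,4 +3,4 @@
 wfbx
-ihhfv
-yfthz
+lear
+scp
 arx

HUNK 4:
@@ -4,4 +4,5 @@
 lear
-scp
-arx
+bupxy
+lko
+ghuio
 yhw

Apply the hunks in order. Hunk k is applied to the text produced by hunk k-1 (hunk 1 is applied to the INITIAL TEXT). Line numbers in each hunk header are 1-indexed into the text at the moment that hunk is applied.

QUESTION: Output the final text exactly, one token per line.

Hunk 1: at line 7 remove [yndsu,txiw] add [xaz,abshs,qcc] -> 14 lines: kmi rwvi wfbx ihhfv yfthz arx yhw clm xaz abshs qcc acn qog vme
Hunk 2: at line 7 remove [xaz,abshs,qcc] add [crxi] -> 12 lines: kmi rwvi wfbx ihhfv yfthz arx yhw clm crxi acn qog vme
Hunk 3: at line 3 remove [ihhfv,yfthz] add [lear,scp] -> 12 lines: kmi rwvi wfbx lear scp arx yhw clm crxi acn qog vme
Hunk 4: at line 4 remove [scp,arx] add [bupxy,lko,ghuio] -> 13 lines: kmi rwvi wfbx lear bupxy lko ghuio yhw clm crxi acn qog vme

Answer: kmi
rwvi
wfbx
lear
bupxy
lko
ghuio
yhw
clm
crxi
acn
qog
vme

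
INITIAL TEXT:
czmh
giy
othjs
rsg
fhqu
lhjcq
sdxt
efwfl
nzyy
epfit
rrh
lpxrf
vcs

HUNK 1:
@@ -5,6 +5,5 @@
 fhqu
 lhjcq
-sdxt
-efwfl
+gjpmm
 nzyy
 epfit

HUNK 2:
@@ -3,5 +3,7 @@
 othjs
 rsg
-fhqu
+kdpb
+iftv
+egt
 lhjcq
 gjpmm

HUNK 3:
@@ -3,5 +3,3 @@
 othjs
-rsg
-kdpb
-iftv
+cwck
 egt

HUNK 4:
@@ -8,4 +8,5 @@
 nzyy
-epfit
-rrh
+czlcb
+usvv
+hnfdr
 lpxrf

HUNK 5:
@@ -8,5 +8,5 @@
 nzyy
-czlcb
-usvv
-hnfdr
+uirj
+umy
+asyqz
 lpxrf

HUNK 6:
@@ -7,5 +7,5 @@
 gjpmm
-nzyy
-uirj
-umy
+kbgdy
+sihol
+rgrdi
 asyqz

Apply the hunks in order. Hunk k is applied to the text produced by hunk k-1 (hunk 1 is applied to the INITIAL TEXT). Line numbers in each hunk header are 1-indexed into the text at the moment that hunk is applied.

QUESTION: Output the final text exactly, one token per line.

Hunk 1: at line 5 remove [sdxt,efwfl] add [gjpmm] -> 12 lines: czmh giy othjs rsg fhqu lhjcq gjpmm nzyy epfit rrh lpxrf vcs
Hunk 2: at line 3 remove [fhqu] add [kdpb,iftv,egt] -> 14 lines: czmh giy othjs rsg kdpb iftv egt lhjcq gjpmm nzyy epfit rrh lpxrf vcs
Hunk 3: at line 3 remove [rsg,kdpb,iftv] add [cwck] -> 12 lines: czmh giy othjs cwck egt lhjcq gjpmm nzyy epfit rrh lpxrf vcs
Hunk 4: at line 8 remove [epfit,rrh] add [czlcb,usvv,hnfdr] -> 13 lines: czmh giy othjs cwck egt lhjcq gjpmm nzyy czlcb usvv hnfdr lpxrf vcs
Hunk 5: at line 8 remove [czlcb,usvv,hnfdr] add [uirj,umy,asyqz] -> 13 lines: czmh giy othjs cwck egt lhjcq gjpmm nzyy uirj umy asyqz lpxrf vcs
Hunk 6: at line 7 remove [nzyy,uirj,umy] add [kbgdy,sihol,rgrdi] -> 13 lines: czmh giy othjs cwck egt lhjcq gjpmm kbgdy sihol rgrdi asyqz lpxrf vcs

Answer: czmh
giy
othjs
cwck
egt
lhjcq
gjpmm
kbgdy
sihol
rgrdi
asyqz
lpxrf
vcs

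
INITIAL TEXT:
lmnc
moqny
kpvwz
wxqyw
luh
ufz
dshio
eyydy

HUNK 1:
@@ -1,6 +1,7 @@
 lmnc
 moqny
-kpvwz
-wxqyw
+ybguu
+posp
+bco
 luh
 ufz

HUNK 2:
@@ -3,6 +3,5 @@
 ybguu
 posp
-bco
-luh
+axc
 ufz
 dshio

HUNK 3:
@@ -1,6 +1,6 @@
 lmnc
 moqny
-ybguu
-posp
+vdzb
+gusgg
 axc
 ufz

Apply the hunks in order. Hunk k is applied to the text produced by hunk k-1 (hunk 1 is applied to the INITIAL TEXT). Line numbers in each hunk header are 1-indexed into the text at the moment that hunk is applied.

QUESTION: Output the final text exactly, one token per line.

Answer: lmnc
moqny
vdzb
gusgg
axc
ufz
dshio
eyydy

Derivation:
Hunk 1: at line 1 remove [kpvwz,wxqyw] add [ybguu,posp,bco] -> 9 lines: lmnc moqny ybguu posp bco luh ufz dshio eyydy
Hunk 2: at line 3 remove [bco,luh] add [axc] -> 8 lines: lmnc moqny ybguu posp axc ufz dshio eyydy
Hunk 3: at line 1 remove [ybguu,posp] add [vdzb,gusgg] -> 8 lines: lmnc moqny vdzb gusgg axc ufz dshio eyydy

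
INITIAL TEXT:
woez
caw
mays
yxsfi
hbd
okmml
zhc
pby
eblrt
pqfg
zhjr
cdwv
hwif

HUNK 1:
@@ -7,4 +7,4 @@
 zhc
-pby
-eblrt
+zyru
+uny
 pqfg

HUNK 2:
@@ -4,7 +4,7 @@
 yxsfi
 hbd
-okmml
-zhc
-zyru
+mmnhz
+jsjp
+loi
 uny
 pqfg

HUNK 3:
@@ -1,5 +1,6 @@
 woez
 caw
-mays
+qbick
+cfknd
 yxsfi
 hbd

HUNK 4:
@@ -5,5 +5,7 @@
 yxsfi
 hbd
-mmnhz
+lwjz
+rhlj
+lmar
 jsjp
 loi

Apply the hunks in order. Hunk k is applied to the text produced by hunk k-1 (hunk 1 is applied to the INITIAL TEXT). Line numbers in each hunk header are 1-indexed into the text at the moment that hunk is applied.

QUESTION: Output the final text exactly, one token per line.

Hunk 1: at line 7 remove [pby,eblrt] add [zyru,uny] -> 13 lines: woez caw mays yxsfi hbd okmml zhc zyru uny pqfg zhjr cdwv hwif
Hunk 2: at line 4 remove [okmml,zhc,zyru] add [mmnhz,jsjp,loi] -> 13 lines: woez caw mays yxsfi hbd mmnhz jsjp loi uny pqfg zhjr cdwv hwif
Hunk 3: at line 1 remove [mays] add [qbick,cfknd] -> 14 lines: woez caw qbick cfknd yxsfi hbd mmnhz jsjp loi uny pqfg zhjr cdwv hwif
Hunk 4: at line 5 remove [mmnhz] add [lwjz,rhlj,lmar] -> 16 lines: woez caw qbick cfknd yxsfi hbd lwjz rhlj lmar jsjp loi uny pqfg zhjr cdwv hwif

Answer: woez
caw
qbick
cfknd
yxsfi
hbd
lwjz
rhlj
lmar
jsjp
loi
uny
pqfg
zhjr
cdwv
hwif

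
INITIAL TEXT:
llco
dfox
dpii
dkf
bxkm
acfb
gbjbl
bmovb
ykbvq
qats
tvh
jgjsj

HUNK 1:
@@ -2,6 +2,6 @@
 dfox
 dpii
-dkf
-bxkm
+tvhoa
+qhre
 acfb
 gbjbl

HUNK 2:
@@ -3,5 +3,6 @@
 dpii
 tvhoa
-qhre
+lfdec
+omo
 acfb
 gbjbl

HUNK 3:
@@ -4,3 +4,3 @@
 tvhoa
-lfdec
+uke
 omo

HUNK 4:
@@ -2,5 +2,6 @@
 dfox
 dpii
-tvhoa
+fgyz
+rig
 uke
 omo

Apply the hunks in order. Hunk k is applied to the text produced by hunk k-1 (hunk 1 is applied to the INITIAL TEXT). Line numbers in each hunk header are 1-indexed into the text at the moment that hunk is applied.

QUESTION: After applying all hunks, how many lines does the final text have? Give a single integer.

Hunk 1: at line 2 remove [dkf,bxkm] add [tvhoa,qhre] -> 12 lines: llco dfox dpii tvhoa qhre acfb gbjbl bmovb ykbvq qats tvh jgjsj
Hunk 2: at line 3 remove [qhre] add [lfdec,omo] -> 13 lines: llco dfox dpii tvhoa lfdec omo acfb gbjbl bmovb ykbvq qats tvh jgjsj
Hunk 3: at line 4 remove [lfdec] add [uke] -> 13 lines: llco dfox dpii tvhoa uke omo acfb gbjbl bmovb ykbvq qats tvh jgjsj
Hunk 4: at line 2 remove [tvhoa] add [fgyz,rig] -> 14 lines: llco dfox dpii fgyz rig uke omo acfb gbjbl bmovb ykbvq qats tvh jgjsj
Final line count: 14

Answer: 14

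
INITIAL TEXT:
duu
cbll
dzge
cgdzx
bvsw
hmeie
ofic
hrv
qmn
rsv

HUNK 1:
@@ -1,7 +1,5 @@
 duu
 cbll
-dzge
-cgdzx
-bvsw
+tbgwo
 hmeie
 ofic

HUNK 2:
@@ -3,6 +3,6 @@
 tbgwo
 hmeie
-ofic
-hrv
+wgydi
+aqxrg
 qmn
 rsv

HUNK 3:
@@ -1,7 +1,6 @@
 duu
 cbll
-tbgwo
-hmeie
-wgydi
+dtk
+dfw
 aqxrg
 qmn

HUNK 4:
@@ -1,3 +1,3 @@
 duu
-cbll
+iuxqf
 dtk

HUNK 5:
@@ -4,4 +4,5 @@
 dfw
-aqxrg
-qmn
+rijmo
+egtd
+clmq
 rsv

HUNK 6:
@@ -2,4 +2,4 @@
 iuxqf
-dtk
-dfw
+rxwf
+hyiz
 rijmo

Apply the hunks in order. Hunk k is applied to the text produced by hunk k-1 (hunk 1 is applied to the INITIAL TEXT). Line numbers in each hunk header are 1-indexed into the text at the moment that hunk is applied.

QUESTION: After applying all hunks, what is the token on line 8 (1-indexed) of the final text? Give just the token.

Hunk 1: at line 1 remove [dzge,cgdzx,bvsw] add [tbgwo] -> 8 lines: duu cbll tbgwo hmeie ofic hrv qmn rsv
Hunk 2: at line 3 remove [ofic,hrv] add [wgydi,aqxrg] -> 8 lines: duu cbll tbgwo hmeie wgydi aqxrg qmn rsv
Hunk 3: at line 1 remove [tbgwo,hmeie,wgydi] add [dtk,dfw] -> 7 lines: duu cbll dtk dfw aqxrg qmn rsv
Hunk 4: at line 1 remove [cbll] add [iuxqf] -> 7 lines: duu iuxqf dtk dfw aqxrg qmn rsv
Hunk 5: at line 4 remove [aqxrg,qmn] add [rijmo,egtd,clmq] -> 8 lines: duu iuxqf dtk dfw rijmo egtd clmq rsv
Hunk 6: at line 2 remove [dtk,dfw] add [rxwf,hyiz] -> 8 lines: duu iuxqf rxwf hyiz rijmo egtd clmq rsv
Final line 8: rsv

Answer: rsv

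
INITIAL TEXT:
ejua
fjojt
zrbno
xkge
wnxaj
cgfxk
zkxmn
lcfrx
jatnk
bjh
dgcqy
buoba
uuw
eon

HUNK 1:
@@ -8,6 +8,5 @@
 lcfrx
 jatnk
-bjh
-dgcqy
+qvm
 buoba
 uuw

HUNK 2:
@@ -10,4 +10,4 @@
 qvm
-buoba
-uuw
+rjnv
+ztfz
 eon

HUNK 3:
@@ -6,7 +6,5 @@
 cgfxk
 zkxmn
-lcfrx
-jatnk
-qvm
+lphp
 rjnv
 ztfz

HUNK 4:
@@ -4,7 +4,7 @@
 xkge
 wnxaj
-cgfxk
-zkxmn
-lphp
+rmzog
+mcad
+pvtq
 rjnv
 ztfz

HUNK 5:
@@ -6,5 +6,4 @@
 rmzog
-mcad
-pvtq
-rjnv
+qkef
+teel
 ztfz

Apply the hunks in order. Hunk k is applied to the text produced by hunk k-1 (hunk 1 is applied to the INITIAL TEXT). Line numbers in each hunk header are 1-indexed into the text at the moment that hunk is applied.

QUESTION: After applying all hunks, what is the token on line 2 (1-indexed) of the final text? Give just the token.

Hunk 1: at line 8 remove [bjh,dgcqy] add [qvm] -> 13 lines: ejua fjojt zrbno xkge wnxaj cgfxk zkxmn lcfrx jatnk qvm buoba uuw eon
Hunk 2: at line 10 remove [buoba,uuw] add [rjnv,ztfz] -> 13 lines: ejua fjojt zrbno xkge wnxaj cgfxk zkxmn lcfrx jatnk qvm rjnv ztfz eon
Hunk 3: at line 6 remove [lcfrx,jatnk,qvm] add [lphp] -> 11 lines: ejua fjojt zrbno xkge wnxaj cgfxk zkxmn lphp rjnv ztfz eon
Hunk 4: at line 4 remove [cgfxk,zkxmn,lphp] add [rmzog,mcad,pvtq] -> 11 lines: ejua fjojt zrbno xkge wnxaj rmzog mcad pvtq rjnv ztfz eon
Hunk 5: at line 6 remove [mcad,pvtq,rjnv] add [qkef,teel] -> 10 lines: ejua fjojt zrbno xkge wnxaj rmzog qkef teel ztfz eon
Final line 2: fjojt

Answer: fjojt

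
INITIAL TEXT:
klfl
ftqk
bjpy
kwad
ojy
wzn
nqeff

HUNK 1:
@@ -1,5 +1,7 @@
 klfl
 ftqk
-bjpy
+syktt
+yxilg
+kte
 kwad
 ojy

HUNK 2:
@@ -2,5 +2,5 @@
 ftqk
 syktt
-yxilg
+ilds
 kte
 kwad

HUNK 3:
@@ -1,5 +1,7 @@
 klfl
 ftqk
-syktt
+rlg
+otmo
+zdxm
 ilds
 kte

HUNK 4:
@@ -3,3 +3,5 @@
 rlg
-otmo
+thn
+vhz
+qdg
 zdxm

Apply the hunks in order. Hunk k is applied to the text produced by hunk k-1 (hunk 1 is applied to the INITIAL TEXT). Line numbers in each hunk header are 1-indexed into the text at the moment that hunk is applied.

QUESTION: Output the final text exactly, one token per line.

Hunk 1: at line 1 remove [bjpy] add [syktt,yxilg,kte] -> 9 lines: klfl ftqk syktt yxilg kte kwad ojy wzn nqeff
Hunk 2: at line 2 remove [yxilg] add [ilds] -> 9 lines: klfl ftqk syktt ilds kte kwad ojy wzn nqeff
Hunk 3: at line 1 remove [syktt] add [rlg,otmo,zdxm] -> 11 lines: klfl ftqk rlg otmo zdxm ilds kte kwad ojy wzn nqeff
Hunk 4: at line 3 remove [otmo] add [thn,vhz,qdg] -> 13 lines: klfl ftqk rlg thn vhz qdg zdxm ilds kte kwad ojy wzn nqeff

Answer: klfl
ftqk
rlg
thn
vhz
qdg
zdxm
ilds
kte
kwad
ojy
wzn
nqeff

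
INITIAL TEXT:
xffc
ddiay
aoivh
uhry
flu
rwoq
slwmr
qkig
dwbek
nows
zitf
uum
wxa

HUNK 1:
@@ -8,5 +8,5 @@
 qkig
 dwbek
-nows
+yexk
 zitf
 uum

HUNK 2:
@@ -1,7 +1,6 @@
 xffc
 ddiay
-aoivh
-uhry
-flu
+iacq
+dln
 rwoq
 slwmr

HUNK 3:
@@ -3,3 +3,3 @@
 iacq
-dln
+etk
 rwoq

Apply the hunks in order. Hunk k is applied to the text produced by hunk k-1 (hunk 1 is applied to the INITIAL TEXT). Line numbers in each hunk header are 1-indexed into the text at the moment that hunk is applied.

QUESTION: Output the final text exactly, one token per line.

Answer: xffc
ddiay
iacq
etk
rwoq
slwmr
qkig
dwbek
yexk
zitf
uum
wxa

Derivation:
Hunk 1: at line 8 remove [nows] add [yexk] -> 13 lines: xffc ddiay aoivh uhry flu rwoq slwmr qkig dwbek yexk zitf uum wxa
Hunk 2: at line 1 remove [aoivh,uhry,flu] add [iacq,dln] -> 12 lines: xffc ddiay iacq dln rwoq slwmr qkig dwbek yexk zitf uum wxa
Hunk 3: at line 3 remove [dln] add [etk] -> 12 lines: xffc ddiay iacq etk rwoq slwmr qkig dwbek yexk zitf uum wxa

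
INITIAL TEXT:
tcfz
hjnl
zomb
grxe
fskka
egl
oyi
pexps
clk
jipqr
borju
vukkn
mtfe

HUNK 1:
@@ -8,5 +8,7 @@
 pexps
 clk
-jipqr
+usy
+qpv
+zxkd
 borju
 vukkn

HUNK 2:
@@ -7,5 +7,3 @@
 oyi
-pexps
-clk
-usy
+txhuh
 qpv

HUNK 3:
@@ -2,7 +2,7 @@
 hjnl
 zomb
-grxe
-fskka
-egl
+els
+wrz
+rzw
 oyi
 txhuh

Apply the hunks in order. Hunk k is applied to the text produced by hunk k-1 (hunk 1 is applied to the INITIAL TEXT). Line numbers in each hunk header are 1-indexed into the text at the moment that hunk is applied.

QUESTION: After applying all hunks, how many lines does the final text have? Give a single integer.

Hunk 1: at line 8 remove [jipqr] add [usy,qpv,zxkd] -> 15 lines: tcfz hjnl zomb grxe fskka egl oyi pexps clk usy qpv zxkd borju vukkn mtfe
Hunk 2: at line 7 remove [pexps,clk,usy] add [txhuh] -> 13 lines: tcfz hjnl zomb grxe fskka egl oyi txhuh qpv zxkd borju vukkn mtfe
Hunk 3: at line 2 remove [grxe,fskka,egl] add [els,wrz,rzw] -> 13 lines: tcfz hjnl zomb els wrz rzw oyi txhuh qpv zxkd borju vukkn mtfe
Final line count: 13

Answer: 13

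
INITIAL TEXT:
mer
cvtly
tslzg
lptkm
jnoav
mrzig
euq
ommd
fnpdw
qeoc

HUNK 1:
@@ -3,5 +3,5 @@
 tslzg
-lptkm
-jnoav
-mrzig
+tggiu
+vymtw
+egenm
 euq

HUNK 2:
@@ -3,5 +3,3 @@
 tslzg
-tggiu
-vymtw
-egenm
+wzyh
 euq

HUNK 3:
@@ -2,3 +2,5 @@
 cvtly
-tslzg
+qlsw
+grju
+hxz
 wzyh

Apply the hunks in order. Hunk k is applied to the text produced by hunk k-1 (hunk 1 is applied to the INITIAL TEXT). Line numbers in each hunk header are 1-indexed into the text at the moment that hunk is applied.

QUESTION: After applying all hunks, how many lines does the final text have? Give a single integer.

Hunk 1: at line 3 remove [lptkm,jnoav,mrzig] add [tggiu,vymtw,egenm] -> 10 lines: mer cvtly tslzg tggiu vymtw egenm euq ommd fnpdw qeoc
Hunk 2: at line 3 remove [tggiu,vymtw,egenm] add [wzyh] -> 8 lines: mer cvtly tslzg wzyh euq ommd fnpdw qeoc
Hunk 3: at line 2 remove [tslzg] add [qlsw,grju,hxz] -> 10 lines: mer cvtly qlsw grju hxz wzyh euq ommd fnpdw qeoc
Final line count: 10

Answer: 10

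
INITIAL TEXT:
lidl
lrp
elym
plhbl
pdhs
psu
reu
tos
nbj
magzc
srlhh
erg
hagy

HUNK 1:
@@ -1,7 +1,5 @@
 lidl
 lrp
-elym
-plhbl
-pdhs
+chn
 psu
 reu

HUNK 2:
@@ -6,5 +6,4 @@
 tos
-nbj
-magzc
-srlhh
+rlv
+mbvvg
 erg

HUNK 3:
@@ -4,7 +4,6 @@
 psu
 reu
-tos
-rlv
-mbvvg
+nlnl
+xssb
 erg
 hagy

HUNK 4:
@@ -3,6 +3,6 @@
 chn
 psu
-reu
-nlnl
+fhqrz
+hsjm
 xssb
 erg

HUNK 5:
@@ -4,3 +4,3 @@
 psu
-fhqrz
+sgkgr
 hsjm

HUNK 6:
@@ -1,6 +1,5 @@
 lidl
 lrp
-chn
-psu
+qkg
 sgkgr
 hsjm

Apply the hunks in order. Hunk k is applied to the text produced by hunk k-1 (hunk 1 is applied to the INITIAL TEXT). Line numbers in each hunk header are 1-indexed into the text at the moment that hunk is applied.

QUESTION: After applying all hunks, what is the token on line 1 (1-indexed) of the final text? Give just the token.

Answer: lidl

Derivation:
Hunk 1: at line 1 remove [elym,plhbl,pdhs] add [chn] -> 11 lines: lidl lrp chn psu reu tos nbj magzc srlhh erg hagy
Hunk 2: at line 6 remove [nbj,magzc,srlhh] add [rlv,mbvvg] -> 10 lines: lidl lrp chn psu reu tos rlv mbvvg erg hagy
Hunk 3: at line 4 remove [tos,rlv,mbvvg] add [nlnl,xssb] -> 9 lines: lidl lrp chn psu reu nlnl xssb erg hagy
Hunk 4: at line 3 remove [reu,nlnl] add [fhqrz,hsjm] -> 9 lines: lidl lrp chn psu fhqrz hsjm xssb erg hagy
Hunk 5: at line 4 remove [fhqrz] add [sgkgr] -> 9 lines: lidl lrp chn psu sgkgr hsjm xssb erg hagy
Hunk 6: at line 1 remove [chn,psu] add [qkg] -> 8 lines: lidl lrp qkg sgkgr hsjm xssb erg hagy
Final line 1: lidl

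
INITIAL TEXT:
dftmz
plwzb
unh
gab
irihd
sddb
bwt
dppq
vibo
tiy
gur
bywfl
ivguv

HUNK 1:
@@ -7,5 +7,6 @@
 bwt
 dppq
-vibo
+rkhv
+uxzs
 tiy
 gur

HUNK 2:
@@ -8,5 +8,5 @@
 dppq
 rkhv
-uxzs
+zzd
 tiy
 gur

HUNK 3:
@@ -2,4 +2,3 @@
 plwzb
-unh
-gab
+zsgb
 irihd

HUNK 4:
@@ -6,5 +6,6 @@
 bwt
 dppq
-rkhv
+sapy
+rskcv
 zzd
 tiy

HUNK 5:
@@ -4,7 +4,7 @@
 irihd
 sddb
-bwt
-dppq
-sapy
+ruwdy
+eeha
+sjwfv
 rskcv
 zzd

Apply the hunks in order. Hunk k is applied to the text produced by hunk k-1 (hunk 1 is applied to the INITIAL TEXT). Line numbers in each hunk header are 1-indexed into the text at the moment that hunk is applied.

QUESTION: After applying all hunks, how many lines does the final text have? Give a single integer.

Answer: 14

Derivation:
Hunk 1: at line 7 remove [vibo] add [rkhv,uxzs] -> 14 lines: dftmz plwzb unh gab irihd sddb bwt dppq rkhv uxzs tiy gur bywfl ivguv
Hunk 2: at line 8 remove [uxzs] add [zzd] -> 14 lines: dftmz plwzb unh gab irihd sddb bwt dppq rkhv zzd tiy gur bywfl ivguv
Hunk 3: at line 2 remove [unh,gab] add [zsgb] -> 13 lines: dftmz plwzb zsgb irihd sddb bwt dppq rkhv zzd tiy gur bywfl ivguv
Hunk 4: at line 6 remove [rkhv] add [sapy,rskcv] -> 14 lines: dftmz plwzb zsgb irihd sddb bwt dppq sapy rskcv zzd tiy gur bywfl ivguv
Hunk 5: at line 4 remove [bwt,dppq,sapy] add [ruwdy,eeha,sjwfv] -> 14 lines: dftmz plwzb zsgb irihd sddb ruwdy eeha sjwfv rskcv zzd tiy gur bywfl ivguv
Final line count: 14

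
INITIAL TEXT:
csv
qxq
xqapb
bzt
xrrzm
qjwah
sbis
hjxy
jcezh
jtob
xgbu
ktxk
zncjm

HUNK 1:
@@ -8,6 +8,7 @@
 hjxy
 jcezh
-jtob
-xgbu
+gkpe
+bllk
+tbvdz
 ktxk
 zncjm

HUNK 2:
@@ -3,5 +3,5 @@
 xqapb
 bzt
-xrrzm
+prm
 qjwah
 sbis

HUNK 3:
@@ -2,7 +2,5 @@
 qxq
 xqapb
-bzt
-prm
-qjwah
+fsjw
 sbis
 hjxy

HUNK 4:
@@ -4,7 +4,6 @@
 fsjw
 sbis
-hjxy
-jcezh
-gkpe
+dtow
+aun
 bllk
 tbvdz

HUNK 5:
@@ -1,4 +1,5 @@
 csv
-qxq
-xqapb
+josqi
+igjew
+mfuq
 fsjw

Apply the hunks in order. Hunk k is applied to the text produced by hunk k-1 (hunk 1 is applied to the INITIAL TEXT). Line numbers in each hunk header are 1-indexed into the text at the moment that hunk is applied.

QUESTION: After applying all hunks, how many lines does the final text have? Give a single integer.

Answer: 12

Derivation:
Hunk 1: at line 8 remove [jtob,xgbu] add [gkpe,bllk,tbvdz] -> 14 lines: csv qxq xqapb bzt xrrzm qjwah sbis hjxy jcezh gkpe bllk tbvdz ktxk zncjm
Hunk 2: at line 3 remove [xrrzm] add [prm] -> 14 lines: csv qxq xqapb bzt prm qjwah sbis hjxy jcezh gkpe bllk tbvdz ktxk zncjm
Hunk 3: at line 2 remove [bzt,prm,qjwah] add [fsjw] -> 12 lines: csv qxq xqapb fsjw sbis hjxy jcezh gkpe bllk tbvdz ktxk zncjm
Hunk 4: at line 4 remove [hjxy,jcezh,gkpe] add [dtow,aun] -> 11 lines: csv qxq xqapb fsjw sbis dtow aun bllk tbvdz ktxk zncjm
Hunk 5: at line 1 remove [qxq,xqapb] add [josqi,igjew,mfuq] -> 12 lines: csv josqi igjew mfuq fsjw sbis dtow aun bllk tbvdz ktxk zncjm
Final line count: 12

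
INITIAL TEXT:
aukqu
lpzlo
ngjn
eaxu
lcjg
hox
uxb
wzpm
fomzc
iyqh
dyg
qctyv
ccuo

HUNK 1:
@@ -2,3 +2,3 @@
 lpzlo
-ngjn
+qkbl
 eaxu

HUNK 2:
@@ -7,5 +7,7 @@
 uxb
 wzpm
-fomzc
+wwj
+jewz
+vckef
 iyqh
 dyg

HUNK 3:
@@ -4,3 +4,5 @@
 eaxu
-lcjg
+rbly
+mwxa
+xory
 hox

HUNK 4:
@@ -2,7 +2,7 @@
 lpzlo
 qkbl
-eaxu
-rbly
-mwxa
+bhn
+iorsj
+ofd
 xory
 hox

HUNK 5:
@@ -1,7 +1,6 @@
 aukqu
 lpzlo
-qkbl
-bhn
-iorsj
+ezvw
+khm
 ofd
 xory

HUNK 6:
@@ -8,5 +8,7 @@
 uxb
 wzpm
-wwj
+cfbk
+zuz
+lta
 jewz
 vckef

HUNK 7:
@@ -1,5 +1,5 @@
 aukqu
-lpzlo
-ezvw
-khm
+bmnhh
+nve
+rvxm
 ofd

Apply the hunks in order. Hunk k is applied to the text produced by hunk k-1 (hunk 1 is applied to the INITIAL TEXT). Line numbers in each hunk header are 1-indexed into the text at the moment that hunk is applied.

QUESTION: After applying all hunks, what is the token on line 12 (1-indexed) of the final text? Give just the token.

Hunk 1: at line 2 remove [ngjn] add [qkbl] -> 13 lines: aukqu lpzlo qkbl eaxu lcjg hox uxb wzpm fomzc iyqh dyg qctyv ccuo
Hunk 2: at line 7 remove [fomzc] add [wwj,jewz,vckef] -> 15 lines: aukqu lpzlo qkbl eaxu lcjg hox uxb wzpm wwj jewz vckef iyqh dyg qctyv ccuo
Hunk 3: at line 4 remove [lcjg] add [rbly,mwxa,xory] -> 17 lines: aukqu lpzlo qkbl eaxu rbly mwxa xory hox uxb wzpm wwj jewz vckef iyqh dyg qctyv ccuo
Hunk 4: at line 2 remove [eaxu,rbly,mwxa] add [bhn,iorsj,ofd] -> 17 lines: aukqu lpzlo qkbl bhn iorsj ofd xory hox uxb wzpm wwj jewz vckef iyqh dyg qctyv ccuo
Hunk 5: at line 1 remove [qkbl,bhn,iorsj] add [ezvw,khm] -> 16 lines: aukqu lpzlo ezvw khm ofd xory hox uxb wzpm wwj jewz vckef iyqh dyg qctyv ccuo
Hunk 6: at line 8 remove [wwj] add [cfbk,zuz,lta] -> 18 lines: aukqu lpzlo ezvw khm ofd xory hox uxb wzpm cfbk zuz lta jewz vckef iyqh dyg qctyv ccuo
Hunk 7: at line 1 remove [lpzlo,ezvw,khm] add [bmnhh,nve,rvxm] -> 18 lines: aukqu bmnhh nve rvxm ofd xory hox uxb wzpm cfbk zuz lta jewz vckef iyqh dyg qctyv ccuo
Final line 12: lta

Answer: lta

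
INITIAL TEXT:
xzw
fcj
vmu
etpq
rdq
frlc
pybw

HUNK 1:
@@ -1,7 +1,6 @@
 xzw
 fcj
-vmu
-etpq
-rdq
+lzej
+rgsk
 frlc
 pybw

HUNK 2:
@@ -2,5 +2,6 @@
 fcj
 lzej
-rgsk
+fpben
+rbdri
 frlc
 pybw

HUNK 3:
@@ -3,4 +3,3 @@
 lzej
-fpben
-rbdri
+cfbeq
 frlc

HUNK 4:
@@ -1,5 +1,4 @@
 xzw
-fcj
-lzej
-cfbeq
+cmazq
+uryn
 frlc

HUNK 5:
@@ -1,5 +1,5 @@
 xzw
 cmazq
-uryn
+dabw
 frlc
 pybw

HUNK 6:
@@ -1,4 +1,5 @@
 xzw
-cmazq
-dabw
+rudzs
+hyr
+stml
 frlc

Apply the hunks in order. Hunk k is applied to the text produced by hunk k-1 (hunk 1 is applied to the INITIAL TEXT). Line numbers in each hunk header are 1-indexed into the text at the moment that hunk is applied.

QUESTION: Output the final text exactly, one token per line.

Hunk 1: at line 1 remove [vmu,etpq,rdq] add [lzej,rgsk] -> 6 lines: xzw fcj lzej rgsk frlc pybw
Hunk 2: at line 2 remove [rgsk] add [fpben,rbdri] -> 7 lines: xzw fcj lzej fpben rbdri frlc pybw
Hunk 3: at line 3 remove [fpben,rbdri] add [cfbeq] -> 6 lines: xzw fcj lzej cfbeq frlc pybw
Hunk 4: at line 1 remove [fcj,lzej,cfbeq] add [cmazq,uryn] -> 5 lines: xzw cmazq uryn frlc pybw
Hunk 5: at line 1 remove [uryn] add [dabw] -> 5 lines: xzw cmazq dabw frlc pybw
Hunk 6: at line 1 remove [cmazq,dabw] add [rudzs,hyr,stml] -> 6 lines: xzw rudzs hyr stml frlc pybw

Answer: xzw
rudzs
hyr
stml
frlc
pybw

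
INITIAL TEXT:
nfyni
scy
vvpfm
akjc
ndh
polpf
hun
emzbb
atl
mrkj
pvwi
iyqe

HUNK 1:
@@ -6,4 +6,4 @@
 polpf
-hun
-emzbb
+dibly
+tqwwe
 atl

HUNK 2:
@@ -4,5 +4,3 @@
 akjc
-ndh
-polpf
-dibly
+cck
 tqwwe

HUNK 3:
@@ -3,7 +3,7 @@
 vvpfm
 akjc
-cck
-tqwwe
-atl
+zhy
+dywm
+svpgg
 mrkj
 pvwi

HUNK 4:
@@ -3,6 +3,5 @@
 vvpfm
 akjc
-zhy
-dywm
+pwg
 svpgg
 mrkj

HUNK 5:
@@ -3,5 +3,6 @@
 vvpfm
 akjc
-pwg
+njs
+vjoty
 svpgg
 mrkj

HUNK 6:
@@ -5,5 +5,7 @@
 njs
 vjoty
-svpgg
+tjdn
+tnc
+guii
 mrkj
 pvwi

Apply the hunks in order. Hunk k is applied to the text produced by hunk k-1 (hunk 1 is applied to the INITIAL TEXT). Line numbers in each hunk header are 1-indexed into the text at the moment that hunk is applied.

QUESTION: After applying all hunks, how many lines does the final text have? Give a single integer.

Answer: 12

Derivation:
Hunk 1: at line 6 remove [hun,emzbb] add [dibly,tqwwe] -> 12 lines: nfyni scy vvpfm akjc ndh polpf dibly tqwwe atl mrkj pvwi iyqe
Hunk 2: at line 4 remove [ndh,polpf,dibly] add [cck] -> 10 lines: nfyni scy vvpfm akjc cck tqwwe atl mrkj pvwi iyqe
Hunk 3: at line 3 remove [cck,tqwwe,atl] add [zhy,dywm,svpgg] -> 10 lines: nfyni scy vvpfm akjc zhy dywm svpgg mrkj pvwi iyqe
Hunk 4: at line 3 remove [zhy,dywm] add [pwg] -> 9 lines: nfyni scy vvpfm akjc pwg svpgg mrkj pvwi iyqe
Hunk 5: at line 3 remove [pwg] add [njs,vjoty] -> 10 lines: nfyni scy vvpfm akjc njs vjoty svpgg mrkj pvwi iyqe
Hunk 6: at line 5 remove [svpgg] add [tjdn,tnc,guii] -> 12 lines: nfyni scy vvpfm akjc njs vjoty tjdn tnc guii mrkj pvwi iyqe
Final line count: 12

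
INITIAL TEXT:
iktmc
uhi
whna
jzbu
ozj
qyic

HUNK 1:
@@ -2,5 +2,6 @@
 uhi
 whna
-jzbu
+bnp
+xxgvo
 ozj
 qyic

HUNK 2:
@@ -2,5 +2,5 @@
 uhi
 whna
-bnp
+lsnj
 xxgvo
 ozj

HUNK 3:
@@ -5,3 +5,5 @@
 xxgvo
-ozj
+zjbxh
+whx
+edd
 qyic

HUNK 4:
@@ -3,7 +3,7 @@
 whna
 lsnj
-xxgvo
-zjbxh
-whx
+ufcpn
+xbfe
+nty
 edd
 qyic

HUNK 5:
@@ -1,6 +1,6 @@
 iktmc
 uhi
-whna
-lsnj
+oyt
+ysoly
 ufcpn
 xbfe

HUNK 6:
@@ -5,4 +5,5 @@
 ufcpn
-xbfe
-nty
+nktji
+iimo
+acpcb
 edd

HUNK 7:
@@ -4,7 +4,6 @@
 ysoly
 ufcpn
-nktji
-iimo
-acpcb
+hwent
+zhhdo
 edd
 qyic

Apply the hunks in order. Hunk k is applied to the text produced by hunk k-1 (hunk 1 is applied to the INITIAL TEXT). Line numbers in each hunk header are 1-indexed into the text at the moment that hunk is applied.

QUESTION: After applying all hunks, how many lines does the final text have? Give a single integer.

Hunk 1: at line 2 remove [jzbu] add [bnp,xxgvo] -> 7 lines: iktmc uhi whna bnp xxgvo ozj qyic
Hunk 2: at line 2 remove [bnp] add [lsnj] -> 7 lines: iktmc uhi whna lsnj xxgvo ozj qyic
Hunk 3: at line 5 remove [ozj] add [zjbxh,whx,edd] -> 9 lines: iktmc uhi whna lsnj xxgvo zjbxh whx edd qyic
Hunk 4: at line 3 remove [xxgvo,zjbxh,whx] add [ufcpn,xbfe,nty] -> 9 lines: iktmc uhi whna lsnj ufcpn xbfe nty edd qyic
Hunk 5: at line 1 remove [whna,lsnj] add [oyt,ysoly] -> 9 lines: iktmc uhi oyt ysoly ufcpn xbfe nty edd qyic
Hunk 6: at line 5 remove [xbfe,nty] add [nktji,iimo,acpcb] -> 10 lines: iktmc uhi oyt ysoly ufcpn nktji iimo acpcb edd qyic
Hunk 7: at line 4 remove [nktji,iimo,acpcb] add [hwent,zhhdo] -> 9 lines: iktmc uhi oyt ysoly ufcpn hwent zhhdo edd qyic
Final line count: 9

Answer: 9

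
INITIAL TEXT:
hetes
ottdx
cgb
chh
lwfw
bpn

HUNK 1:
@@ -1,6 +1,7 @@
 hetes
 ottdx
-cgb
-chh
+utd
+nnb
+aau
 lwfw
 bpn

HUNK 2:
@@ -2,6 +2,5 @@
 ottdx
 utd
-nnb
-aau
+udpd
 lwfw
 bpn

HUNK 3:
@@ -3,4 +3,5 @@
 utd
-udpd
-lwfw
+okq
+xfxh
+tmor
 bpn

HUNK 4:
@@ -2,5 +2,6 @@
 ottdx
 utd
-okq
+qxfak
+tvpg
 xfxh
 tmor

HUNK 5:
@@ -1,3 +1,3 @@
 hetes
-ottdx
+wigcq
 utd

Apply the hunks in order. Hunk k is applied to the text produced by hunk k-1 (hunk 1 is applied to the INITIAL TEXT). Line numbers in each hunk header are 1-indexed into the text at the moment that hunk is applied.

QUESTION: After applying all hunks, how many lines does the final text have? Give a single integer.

Answer: 8

Derivation:
Hunk 1: at line 1 remove [cgb,chh] add [utd,nnb,aau] -> 7 lines: hetes ottdx utd nnb aau lwfw bpn
Hunk 2: at line 2 remove [nnb,aau] add [udpd] -> 6 lines: hetes ottdx utd udpd lwfw bpn
Hunk 3: at line 3 remove [udpd,lwfw] add [okq,xfxh,tmor] -> 7 lines: hetes ottdx utd okq xfxh tmor bpn
Hunk 4: at line 2 remove [okq] add [qxfak,tvpg] -> 8 lines: hetes ottdx utd qxfak tvpg xfxh tmor bpn
Hunk 5: at line 1 remove [ottdx] add [wigcq] -> 8 lines: hetes wigcq utd qxfak tvpg xfxh tmor bpn
Final line count: 8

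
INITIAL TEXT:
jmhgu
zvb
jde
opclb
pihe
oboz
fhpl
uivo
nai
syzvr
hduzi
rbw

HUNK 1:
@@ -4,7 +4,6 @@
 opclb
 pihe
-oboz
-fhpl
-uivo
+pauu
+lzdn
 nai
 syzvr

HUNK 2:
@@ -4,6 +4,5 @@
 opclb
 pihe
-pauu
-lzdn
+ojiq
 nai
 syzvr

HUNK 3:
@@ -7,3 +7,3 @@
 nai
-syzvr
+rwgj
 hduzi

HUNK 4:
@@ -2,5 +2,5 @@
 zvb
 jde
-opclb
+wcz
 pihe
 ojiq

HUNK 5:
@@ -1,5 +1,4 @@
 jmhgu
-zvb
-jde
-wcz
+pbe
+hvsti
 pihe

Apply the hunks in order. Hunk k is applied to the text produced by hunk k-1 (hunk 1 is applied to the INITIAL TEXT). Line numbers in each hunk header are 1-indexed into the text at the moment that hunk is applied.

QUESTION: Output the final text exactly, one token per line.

Answer: jmhgu
pbe
hvsti
pihe
ojiq
nai
rwgj
hduzi
rbw

Derivation:
Hunk 1: at line 4 remove [oboz,fhpl,uivo] add [pauu,lzdn] -> 11 lines: jmhgu zvb jde opclb pihe pauu lzdn nai syzvr hduzi rbw
Hunk 2: at line 4 remove [pauu,lzdn] add [ojiq] -> 10 lines: jmhgu zvb jde opclb pihe ojiq nai syzvr hduzi rbw
Hunk 3: at line 7 remove [syzvr] add [rwgj] -> 10 lines: jmhgu zvb jde opclb pihe ojiq nai rwgj hduzi rbw
Hunk 4: at line 2 remove [opclb] add [wcz] -> 10 lines: jmhgu zvb jde wcz pihe ojiq nai rwgj hduzi rbw
Hunk 5: at line 1 remove [zvb,jde,wcz] add [pbe,hvsti] -> 9 lines: jmhgu pbe hvsti pihe ojiq nai rwgj hduzi rbw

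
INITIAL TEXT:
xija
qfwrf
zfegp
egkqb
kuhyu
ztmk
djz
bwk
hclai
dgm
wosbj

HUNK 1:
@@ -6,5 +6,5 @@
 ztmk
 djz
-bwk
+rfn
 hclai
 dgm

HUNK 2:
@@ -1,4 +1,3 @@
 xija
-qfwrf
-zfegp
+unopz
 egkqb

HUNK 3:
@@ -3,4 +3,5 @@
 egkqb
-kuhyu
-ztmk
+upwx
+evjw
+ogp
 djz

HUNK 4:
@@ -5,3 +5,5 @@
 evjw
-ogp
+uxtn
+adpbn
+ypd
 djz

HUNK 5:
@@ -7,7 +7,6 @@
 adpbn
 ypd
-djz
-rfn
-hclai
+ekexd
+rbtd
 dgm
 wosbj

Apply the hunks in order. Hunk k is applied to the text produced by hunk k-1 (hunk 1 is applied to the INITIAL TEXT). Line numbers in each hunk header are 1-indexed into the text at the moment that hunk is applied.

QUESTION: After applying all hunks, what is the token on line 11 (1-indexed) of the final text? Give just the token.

Hunk 1: at line 6 remove [bwk] add [rfn] -> 11 lines: xija qfwrf zfegp egkqb kuhyu ztmk djz rfn hclai dgm wosbj
Hunk 2: at line 1 remove [qfwrf,zfegp] add [unopz] -> 10 lines: xija unopz egkqb kuhyu ztmk djz rfn hclai dgm wosbj
Hunk 3: at line 3 remove [kuhyu,ztmk] add [upwx,evjw,ogp] -> 11 lines: xija unopz egkqb upwx evjw ogp djz rfn hclai dgm wosbj
Hunk 4: at line 5 remove [ogp] add [uxtn,adpbn,ypd] -> 13 lines: xija unopz egkqb upwx evjw uxtn adpbn ypd djz rfn hclai dgm wosbj
Hunk 5: at line 7 remove [djz,rfn,hclai] add [ekexd,rbtd] -> 12 lines: xija unopz egkqb upwx evjw uxtn adpbn ypd ekexd rbtd dgm wosbj
Final line 11: dgm

Answer: dgm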